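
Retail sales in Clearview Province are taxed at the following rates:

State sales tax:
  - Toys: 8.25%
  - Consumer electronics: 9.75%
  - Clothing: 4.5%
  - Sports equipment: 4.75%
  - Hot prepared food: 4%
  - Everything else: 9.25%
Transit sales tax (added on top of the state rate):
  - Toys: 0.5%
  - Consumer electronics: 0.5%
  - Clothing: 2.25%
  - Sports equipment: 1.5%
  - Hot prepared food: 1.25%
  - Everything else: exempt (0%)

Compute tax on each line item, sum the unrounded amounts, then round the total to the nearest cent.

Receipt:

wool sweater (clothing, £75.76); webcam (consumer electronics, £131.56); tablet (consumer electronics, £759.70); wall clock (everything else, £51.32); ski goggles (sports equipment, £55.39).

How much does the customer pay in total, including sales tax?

£1178.41

Wool sweater £75.76: clothing → 4.5% + 2.25% transit = 6.75% → £5.1138
Webcam £131.56: consumer electronics → 9.75% + 0.5% transit = 10.25% → £13.4849
Tablet £759.70: consumer electronics → 9.75% + 0.5% transit = 10.25% → £77.86925
Wall clock £51.32: everything else → 9.25% + 0% transit = 9.25% → £4.7471
Ski goggles £55.39: sports equipment → 4.75% + 1.5% transit = 6.25% → £3.461875
Subtotal = £1073.73; unrounded tax = £104.676925 → £104.68; total due = £1178.41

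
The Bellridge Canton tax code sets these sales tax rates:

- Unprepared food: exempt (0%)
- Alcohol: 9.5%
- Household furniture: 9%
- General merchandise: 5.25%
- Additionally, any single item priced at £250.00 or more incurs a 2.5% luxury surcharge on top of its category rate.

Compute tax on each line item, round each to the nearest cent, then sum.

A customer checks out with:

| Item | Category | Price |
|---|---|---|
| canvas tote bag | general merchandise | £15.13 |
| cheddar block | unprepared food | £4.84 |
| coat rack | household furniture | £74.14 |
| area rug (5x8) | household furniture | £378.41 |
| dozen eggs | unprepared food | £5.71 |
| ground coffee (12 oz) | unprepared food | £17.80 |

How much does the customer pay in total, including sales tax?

£547.01

Canvas tote bag £15.13: general merchandise → 5.25% → £0.79
Cheddar block £4.84: unprepared food → 0% → £0.00
Coat rack £74.14: household furniture → 9% → £6.67
Area rug (5x8) £378.41: household furniture → 9% + 2.5% surcharge = 11.5% → £43.52
Dozen eggs £5.71: unprepared food → 0% → £0.00
Ground coffee (12 oz) £17.80: unprepared food → 0% → £0.00
Subtotal = £496.03; tax = £50.98; total due = £547.01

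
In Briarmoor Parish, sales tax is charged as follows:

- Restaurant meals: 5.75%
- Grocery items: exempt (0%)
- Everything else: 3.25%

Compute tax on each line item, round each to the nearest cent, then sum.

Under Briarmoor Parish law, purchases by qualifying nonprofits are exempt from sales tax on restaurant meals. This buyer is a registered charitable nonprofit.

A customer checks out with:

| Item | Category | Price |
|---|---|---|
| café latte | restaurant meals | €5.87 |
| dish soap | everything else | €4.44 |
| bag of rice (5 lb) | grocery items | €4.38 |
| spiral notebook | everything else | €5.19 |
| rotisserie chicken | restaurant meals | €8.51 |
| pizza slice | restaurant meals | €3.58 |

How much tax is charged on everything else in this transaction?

€0.31

Dish soap €4.44: everything else → 3.25% → €0.14
Spiral notebook €5.19: everything else → 3.25% → €0.17
Tax on everything else = €0.14 + €0.17 = €0.31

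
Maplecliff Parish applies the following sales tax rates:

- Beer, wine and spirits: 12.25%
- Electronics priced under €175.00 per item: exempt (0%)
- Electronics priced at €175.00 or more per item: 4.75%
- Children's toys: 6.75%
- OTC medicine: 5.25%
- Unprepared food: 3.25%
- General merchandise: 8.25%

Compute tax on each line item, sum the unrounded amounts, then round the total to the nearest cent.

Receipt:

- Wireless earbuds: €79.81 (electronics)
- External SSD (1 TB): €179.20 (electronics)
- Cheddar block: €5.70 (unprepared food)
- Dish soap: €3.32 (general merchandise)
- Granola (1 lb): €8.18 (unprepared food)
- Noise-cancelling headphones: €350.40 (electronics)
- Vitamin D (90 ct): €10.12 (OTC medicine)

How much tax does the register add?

€26.41

Wireless earbuds €79.81: electronics, under €175.00 → 0% → €0.00
External SSD (1 TB) €179.20: electronics, €175.00 or more → 4.75% → €8.512
Cheddar block €5.70: unprepared food → 3.25% → €0.18525
Dish soap €3.32: general merchandise → 8.25% → €0.2739
Granola (1 lb) €8.18: unprepared food → 3.25% → €0.26585
Noise-cancelling headphones €350.40: electronics, €175.00 or more → 4.75% → €16.644
Vitamin D (90 ct) €10.12: OTC medicine → 5.25% → €0.5313
Unrounded tax sum = €26.4123 → €26.41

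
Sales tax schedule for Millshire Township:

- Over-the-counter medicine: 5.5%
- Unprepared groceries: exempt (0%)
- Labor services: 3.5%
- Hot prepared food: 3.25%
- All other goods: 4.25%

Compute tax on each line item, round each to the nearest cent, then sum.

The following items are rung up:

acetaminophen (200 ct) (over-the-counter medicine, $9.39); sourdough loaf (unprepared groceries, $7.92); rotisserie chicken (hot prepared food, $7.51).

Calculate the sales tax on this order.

$0.76

Acetaminophen (200 ct) $9.39: over-the-counter medicine → 5.5% → $0.52
Sourdough loaf $7.92: unprepared groceries → 0% → $0.00
Rotisserie chicken $7.51: hot prepared food → 3.25% → $0.24
Total tax = $0.52 + $0.24 = $0.76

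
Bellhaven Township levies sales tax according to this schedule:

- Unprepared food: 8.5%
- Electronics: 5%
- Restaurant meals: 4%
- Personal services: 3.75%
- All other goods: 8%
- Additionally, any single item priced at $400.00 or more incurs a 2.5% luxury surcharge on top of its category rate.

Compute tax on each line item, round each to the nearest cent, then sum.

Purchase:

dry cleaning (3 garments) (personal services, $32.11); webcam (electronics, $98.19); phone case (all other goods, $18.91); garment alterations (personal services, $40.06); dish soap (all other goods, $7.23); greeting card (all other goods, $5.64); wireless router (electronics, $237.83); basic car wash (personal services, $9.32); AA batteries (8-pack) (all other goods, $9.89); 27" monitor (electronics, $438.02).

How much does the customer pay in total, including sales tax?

Dry cleaning (3 garments) $32.11: personal services → 3.75% → $1.20
Webcam $98.19: electronics → 5% → $4.91
Phone case $18.91: all other goods → 8% → $1.51
Garment alterations $40.06: personal services → 3.75% → $1.50
Dish soap $7.23: all other goods → 8% → $0.58
Greeting card $5.64: all other goods → 8% → $0.45
Wireless router $237.83: electronics → 5% → $11.89
Basic car wash $9.32: personal services → 3.75% → $0.35
AA batteries (8-pack) $9.89: all other goods → 8% → $0.79
27" monitor $438.02: electronics → 5% + 2.5% surcharge = 7.5% → $32.85
Subtotal = $897.20; tax = $56.03; total due = $953.23

$953.23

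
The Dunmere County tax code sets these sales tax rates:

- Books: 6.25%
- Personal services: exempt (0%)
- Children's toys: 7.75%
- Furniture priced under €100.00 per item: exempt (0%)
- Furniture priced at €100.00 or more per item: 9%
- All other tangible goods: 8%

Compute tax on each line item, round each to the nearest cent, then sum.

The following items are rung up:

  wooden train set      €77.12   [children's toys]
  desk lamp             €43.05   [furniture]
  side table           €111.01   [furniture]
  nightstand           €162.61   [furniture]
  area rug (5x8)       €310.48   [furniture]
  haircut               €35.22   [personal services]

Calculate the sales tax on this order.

Wooden train set €77.12: children's toys → 7.75% → €5.98
Desk lamp €43.05: furniture, under €100.00 → 0% → €0.00
Side table €111.01: furniture, €100.00 or more → 9% → €9.99
Nightstand €162.61: furniture, €100.00 or more → 9% → €14.63
Area rug (5x8) €310.48: furniture, €100.00 or more → 9% → €27.94
Haircut €35.22: personal services → 0% → €0.00
Total tax = €5.98 + €9.99 + €14.63 + €27.94 = €58.54

€58.54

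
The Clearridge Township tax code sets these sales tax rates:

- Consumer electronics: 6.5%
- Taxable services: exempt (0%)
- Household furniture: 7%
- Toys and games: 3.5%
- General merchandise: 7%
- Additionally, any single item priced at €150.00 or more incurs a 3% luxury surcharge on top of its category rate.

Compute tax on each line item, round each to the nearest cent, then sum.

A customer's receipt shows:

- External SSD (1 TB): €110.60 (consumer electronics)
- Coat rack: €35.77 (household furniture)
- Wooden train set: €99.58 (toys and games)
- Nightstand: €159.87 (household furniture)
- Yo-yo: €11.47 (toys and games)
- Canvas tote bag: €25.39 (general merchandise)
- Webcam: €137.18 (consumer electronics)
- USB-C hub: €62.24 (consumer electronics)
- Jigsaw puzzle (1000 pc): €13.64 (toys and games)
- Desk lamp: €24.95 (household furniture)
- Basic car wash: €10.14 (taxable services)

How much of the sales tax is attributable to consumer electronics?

€20.16

External SSD (1 TB) €110.60: consumer electronics → 6.5% → €7.19
Webcam €137.18: consumer electronics → 6.5% → €8.92
USB-C hub €62.24: consumer electronics → 6.5% → €4.05
Tax on consumer electronics = €7.19 + €8.92 + €4.05 = €20.16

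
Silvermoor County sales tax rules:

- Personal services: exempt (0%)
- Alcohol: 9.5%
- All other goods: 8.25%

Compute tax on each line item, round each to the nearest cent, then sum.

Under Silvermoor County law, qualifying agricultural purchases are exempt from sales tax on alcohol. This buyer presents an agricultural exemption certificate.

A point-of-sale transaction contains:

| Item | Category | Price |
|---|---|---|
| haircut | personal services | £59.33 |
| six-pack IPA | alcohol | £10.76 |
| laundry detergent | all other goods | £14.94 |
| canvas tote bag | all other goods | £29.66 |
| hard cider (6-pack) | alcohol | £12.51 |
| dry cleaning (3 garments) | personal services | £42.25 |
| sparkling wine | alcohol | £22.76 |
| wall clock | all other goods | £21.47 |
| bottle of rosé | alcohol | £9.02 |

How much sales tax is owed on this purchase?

Haircut £59.33: personal services → 0% → £0.00
Six-pack IPA £10.76: alcohol, buyer-exempt → 0% → £0.00
Laundry detergent £14.94: all other goods → 8.25% → £1.23
Canvas tote bag £29.66: all other goods → 8.25% → £2.45
Hard cider (6-pack) £12.51: alcohol, buyer-exempt → 0% → £0.00
Dry cleaning (3 garments) £42.25: personal services → 0% → £0.00
Sparkling wine £22.76: alcohol, buyer-exempt → 0% → £0.00
Wall clock £21.47: all other goods → 8.25% → £1.77
Bottle of rosé £9.02: alcohol, buyer-exempt → 0% → £0.00
Total tax = £1.23 + £2.45 + £1.77 = £5.45

£5.45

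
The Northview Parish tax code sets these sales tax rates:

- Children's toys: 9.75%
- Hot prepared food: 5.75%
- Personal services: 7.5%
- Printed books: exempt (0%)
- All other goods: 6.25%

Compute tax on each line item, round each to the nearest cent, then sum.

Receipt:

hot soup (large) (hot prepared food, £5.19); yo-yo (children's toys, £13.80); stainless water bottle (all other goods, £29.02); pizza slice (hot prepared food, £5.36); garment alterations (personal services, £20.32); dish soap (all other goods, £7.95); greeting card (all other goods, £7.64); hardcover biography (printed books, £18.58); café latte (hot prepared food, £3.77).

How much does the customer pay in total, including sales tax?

£118.12

Hot soup (large) £5.19: hot prepared food → 5.75% → £0.30
Yo-yo £13.80: children's toys → 9.75% → £1.35
Stainless water bottle £29.02: all other goods → 6.25% → £1.81
Pizza slice £5.36: hot prepared food → 5.75% → £0.31
Garment alterations £20.32: personal services → 7.5% → £1.52
Dish soap £7.95: all other goods → 6.25% → £0.50
Greeting card £7.64: all other goods → 6.25% → £0.48
Hardcover biography £18.58: printed books → 0% → £0.00
Café latte £3.77: hot prepared food → 5.75% → £0.22
Subtotal = £111.63; tax = £6.49; total due = £118.12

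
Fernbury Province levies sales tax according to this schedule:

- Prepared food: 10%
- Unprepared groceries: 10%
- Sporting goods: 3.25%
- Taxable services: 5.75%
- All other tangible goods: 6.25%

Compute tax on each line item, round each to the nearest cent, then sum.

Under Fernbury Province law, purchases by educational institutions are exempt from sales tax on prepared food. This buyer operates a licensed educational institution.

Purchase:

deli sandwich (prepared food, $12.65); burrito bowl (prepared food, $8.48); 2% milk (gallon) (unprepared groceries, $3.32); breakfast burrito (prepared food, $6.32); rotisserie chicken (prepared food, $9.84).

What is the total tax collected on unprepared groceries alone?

$0.33

2% milk (gallon) $3.32: unprepared groceries → 10% → $0.33
Tax on unprepared groceries = $0.33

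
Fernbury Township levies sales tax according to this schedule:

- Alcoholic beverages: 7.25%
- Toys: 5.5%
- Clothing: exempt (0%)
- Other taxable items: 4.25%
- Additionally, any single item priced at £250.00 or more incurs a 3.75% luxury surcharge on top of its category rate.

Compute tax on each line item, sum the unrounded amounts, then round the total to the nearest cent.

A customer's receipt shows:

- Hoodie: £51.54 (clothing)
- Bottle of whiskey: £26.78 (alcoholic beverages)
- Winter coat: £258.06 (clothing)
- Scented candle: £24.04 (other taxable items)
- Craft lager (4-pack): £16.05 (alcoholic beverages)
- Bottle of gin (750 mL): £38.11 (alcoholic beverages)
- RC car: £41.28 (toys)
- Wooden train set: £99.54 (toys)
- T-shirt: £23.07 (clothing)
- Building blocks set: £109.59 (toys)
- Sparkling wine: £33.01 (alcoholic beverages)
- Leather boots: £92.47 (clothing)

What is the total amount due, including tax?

Hoodie £51.54: clothing → 0% → £0.00
Bottle of whiskey £26.78: alcoholic beverages → 7.25% → £1.94155
Winter coat £258.06: clothing → 0% + 3.75% surcharge = 3.75% → £9.67725
Scented candle £24.04: other taxable items → 4.25% → £1.0217
Craft lager (4-pack) £16.05: alcoholic beverages → 7.25% → £1.163625
Bottle of gin (750 mL) £38.11: alcoholic beverages → 7.25% → £2.762975
RC car £41.28: toys → 5.5% → £2.2704
Wooden train set £99.54: toys → 5.5% → £5.4747
T-shirt £23.07: clothing → 0% → £0.00
Building blocks set £109.59: toys → 5.5% → £6.02745
Sparkling wine £33.01: alcoholic beverages → 7.25% → £2.393225
Leather boots £92.47: clothing → 0% → £0.00
Subtotal = £813.54; unrounded tax = £32.732875 → £32.73; total due = £846.27

£846.27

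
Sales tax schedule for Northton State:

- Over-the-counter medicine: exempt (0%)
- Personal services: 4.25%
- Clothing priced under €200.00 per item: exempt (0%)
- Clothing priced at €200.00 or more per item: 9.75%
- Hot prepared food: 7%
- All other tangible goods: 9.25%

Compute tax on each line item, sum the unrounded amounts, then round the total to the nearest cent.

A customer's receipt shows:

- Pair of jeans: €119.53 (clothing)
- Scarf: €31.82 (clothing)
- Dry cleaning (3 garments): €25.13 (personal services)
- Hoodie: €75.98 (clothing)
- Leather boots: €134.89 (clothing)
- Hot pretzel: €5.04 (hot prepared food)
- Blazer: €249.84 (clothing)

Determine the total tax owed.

€25.78

Pair of jeans €119.53: clothing, under €200.00 → 0% → €0.00
Scarf €31.82: clothing, under €200.00 → 0% → €0.00
Dry cleaning (3 garments) €25.13: personal services → 4.25% → €1.068025
Hoodie €75.98: clothing, under €200.00 → 0% → €0.00
Leather boots €134.89: clothing, under €200.00 → 0% → €0.00
Hot pretzel €5.04: hot prepared food → 7% → €0.3528
Blazer €249.84: clothing, €200.00 or more → 9.75% → €24.3594
Unrounded tax sum = €25.780225 → €25.78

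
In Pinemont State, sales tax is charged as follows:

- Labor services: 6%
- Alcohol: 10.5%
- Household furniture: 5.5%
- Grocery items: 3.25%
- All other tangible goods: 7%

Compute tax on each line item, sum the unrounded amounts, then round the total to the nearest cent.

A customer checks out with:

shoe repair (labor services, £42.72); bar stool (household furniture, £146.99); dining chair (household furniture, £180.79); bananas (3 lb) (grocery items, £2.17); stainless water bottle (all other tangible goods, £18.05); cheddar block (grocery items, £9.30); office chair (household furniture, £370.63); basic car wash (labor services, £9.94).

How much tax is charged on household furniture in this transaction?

Bar stool £146.99: household furniture → 5.5% → £8.08445
Dining chair £180.79: household furniture → 5.5% → £9.94345
Office chair £370.63: household furniture → 5.5% → £20.38465
Tax on household furniture: unrounded sum = £38.41255 → £38.41

£38.41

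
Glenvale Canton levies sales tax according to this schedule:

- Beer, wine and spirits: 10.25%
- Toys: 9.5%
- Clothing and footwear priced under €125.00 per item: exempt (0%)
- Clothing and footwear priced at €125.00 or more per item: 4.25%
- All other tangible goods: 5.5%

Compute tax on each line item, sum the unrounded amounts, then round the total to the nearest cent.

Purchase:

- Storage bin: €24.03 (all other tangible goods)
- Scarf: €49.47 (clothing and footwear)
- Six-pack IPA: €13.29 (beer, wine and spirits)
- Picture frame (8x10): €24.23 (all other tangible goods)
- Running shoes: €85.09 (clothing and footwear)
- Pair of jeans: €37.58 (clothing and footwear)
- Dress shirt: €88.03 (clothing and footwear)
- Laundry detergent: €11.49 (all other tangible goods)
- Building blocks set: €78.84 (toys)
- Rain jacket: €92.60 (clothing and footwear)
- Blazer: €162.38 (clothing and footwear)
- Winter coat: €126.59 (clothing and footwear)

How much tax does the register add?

€24.42

Storage bin €24.03: all other tangible goods → 5.5% → €1.32165
Scarf €49.47: clothing and footwear, under €125.00 → 0% → €0.00
Six-pack IPA €13.29: beer, wine and spirits → 10.25% → €1.362225
Picture frame (8x10) €24.23: all other tangible goods → 5.5% → €1.33265
Running shoes €85.09: clothing and footwear, under €125.00 → 0% → €0.00
Pair of jeans €37.58: clothing and footwear, under €125.00 → 0% → €0.00
Dress shirt €88.03: clothing and footwear, under €125.00 → 0% → €0.00
Laundry detergent €11.49: all other tangible goods → 5.5% → €0.63195
Building blocks set €78.84: toys → 9.5% → €7.4898
Rain jacket €92.60: clothing and footwear, under €125.00 → 0% → €0.00
Blazer €162.38: clothing and footwear, €125.00 or more → 4.25% → €6.90115
Winter coat €126.59: clothing and footwear, €125.00 or more → 4.25% → €5.380075
Unrounded tax sum = €24.4195 → €24.42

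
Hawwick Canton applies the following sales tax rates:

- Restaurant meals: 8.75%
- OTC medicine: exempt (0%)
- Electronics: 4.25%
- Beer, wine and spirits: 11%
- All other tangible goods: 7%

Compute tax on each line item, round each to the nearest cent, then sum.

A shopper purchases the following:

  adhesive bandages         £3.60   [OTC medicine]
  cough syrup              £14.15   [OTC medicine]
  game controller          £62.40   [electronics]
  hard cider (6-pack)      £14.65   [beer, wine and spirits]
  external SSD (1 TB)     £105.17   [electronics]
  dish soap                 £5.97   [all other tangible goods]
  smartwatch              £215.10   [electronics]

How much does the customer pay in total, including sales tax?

£439.33

Adhesive bandages £3.60: OTC medicine → 0% → £0.00
Cough syrup £14.15: OTC medicine → 0% → £0.00
Game controller £62.40: electronics → 4.25% → £2.65
Hard cider (6-pack) £14.65: beer, wine and spirits → 11% → £1.61
External SSD (1 TB) £105.17: electronics → 4.25% → £4.47
Dish soap £5.97: all other tangible goods → 7% → £0.42
Smartwatch £215.10: electronics → 4.25% → £9.14
Subtotal = £421.04; tax = £18.29; total due = £439.33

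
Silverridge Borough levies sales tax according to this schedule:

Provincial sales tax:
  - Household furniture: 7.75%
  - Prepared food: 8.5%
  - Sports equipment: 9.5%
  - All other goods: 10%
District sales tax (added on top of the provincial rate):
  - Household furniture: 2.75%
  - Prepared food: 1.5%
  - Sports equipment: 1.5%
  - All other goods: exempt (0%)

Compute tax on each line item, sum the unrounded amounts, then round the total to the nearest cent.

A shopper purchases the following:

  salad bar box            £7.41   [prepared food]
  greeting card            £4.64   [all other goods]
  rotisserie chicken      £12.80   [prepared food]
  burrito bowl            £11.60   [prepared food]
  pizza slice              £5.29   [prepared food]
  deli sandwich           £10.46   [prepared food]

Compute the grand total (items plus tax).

Salad bar box £7.41: prepared food → 8.5% + 1.5% district = 10% → £0.741
Greeting card £4.64: all other goods → 10% + 0% district = 10% → £0.464
Rotisserie chicken £12.80: prepared food → 8.5% + 1.5% district = 10% → £1.28
Burrito bowl £11.60: prepared food → 8.5% + 1.5% district = 10% → £1.16
Pizza slice £5.29: prepared food → 8.5% + 1.5% district = 10% → £0.529
Deli sandwich £10.46: prepared food → 8.5% + 1.5% district = 10% → £1.046
Subtotal = £52.20; unrounded tax = £5.22 → £5.22; total due = £57.42

£57.42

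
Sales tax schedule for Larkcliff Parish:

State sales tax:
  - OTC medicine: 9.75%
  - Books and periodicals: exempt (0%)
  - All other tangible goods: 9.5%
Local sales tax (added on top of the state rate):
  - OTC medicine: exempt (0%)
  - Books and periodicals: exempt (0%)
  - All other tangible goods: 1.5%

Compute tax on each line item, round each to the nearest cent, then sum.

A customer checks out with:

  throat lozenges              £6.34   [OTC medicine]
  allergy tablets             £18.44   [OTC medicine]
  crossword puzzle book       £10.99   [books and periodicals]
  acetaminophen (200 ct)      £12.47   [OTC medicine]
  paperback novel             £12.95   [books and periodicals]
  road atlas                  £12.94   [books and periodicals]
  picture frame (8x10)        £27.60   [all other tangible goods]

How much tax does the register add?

£6.68

Throat lozenges £6.34: OTC medicine → 9.75% + 0% local = 9.75% → £0.62
Allergy tablets £18.44: OTC medicine → 9.75% + 0% local = 9.75% → £1.80
Crossword puzzle book £10.99: books and periodicals → 0% + 0% local = 0% → £0.00
Acetaminophen (200 ct) £12.47: OTC medicine → 9.75% + 0% local = 9.75% → £1.22
Paperback novel £12.95: books and periodicals → 0% + 0% local = 0% → £0.00
Road atlas £12.94: books and periodicals → 0% + 0% local = 0% → £0.00
Picture frame (8x10) £27.60: all other tangible goods → 9.5% + 1.5% local = 11% → £3.04
Total tax = £0.62 + £1.80 + £1.22 + £3.04 = £6.68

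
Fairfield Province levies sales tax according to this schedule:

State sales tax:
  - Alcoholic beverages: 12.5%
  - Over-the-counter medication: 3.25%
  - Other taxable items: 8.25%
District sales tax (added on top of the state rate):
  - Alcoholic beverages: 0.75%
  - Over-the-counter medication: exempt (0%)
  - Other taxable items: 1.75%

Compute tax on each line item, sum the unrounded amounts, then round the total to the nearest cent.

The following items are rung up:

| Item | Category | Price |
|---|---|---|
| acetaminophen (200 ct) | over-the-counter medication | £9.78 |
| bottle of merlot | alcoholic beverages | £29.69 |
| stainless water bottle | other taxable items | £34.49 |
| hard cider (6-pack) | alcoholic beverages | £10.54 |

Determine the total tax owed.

Acetaminophen (200 ct) £9.78: over-the-counter medication → 3.25% + 0% district = 3.25% → £0.31785
Bottle of merlot £29.69: alcoholic beverages → 12.5% + 0.75% district = 13.25% → £3.933925
Stainless water bottle £34.49: other taxable items → 8.25% + 1.75% district = 10% → £3.449
Hard cider (6-pack) £10.54: alcoholic beverages → 12.5% + 0.75% district = 13.25% → £1.39655
Unrounded tax sum = £9.097325 → £9.10

£9.10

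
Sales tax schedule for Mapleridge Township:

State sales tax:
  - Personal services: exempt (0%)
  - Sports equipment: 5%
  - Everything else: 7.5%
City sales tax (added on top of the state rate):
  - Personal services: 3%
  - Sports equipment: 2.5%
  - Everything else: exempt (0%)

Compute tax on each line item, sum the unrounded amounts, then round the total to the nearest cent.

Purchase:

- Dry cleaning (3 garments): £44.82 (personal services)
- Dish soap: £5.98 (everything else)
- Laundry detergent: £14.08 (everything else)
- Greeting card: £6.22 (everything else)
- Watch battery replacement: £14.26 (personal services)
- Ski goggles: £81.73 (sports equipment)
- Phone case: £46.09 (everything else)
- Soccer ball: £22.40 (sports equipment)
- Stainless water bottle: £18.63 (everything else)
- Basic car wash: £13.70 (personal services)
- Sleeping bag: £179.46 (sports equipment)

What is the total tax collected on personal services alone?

£2.18

Dry cleaning (3 garments) £44.82: personal services → 0% + 3% city = 3% → £1.3446
Watch battery replacement £14.26: personal services → 0% + 3% city = 3% → £0.4278
Basic car wash £13.70: personal services → 0% + 3% city = 3% → £0.411
Tax on personal services: unrounded sum = £2.1834 → £2.18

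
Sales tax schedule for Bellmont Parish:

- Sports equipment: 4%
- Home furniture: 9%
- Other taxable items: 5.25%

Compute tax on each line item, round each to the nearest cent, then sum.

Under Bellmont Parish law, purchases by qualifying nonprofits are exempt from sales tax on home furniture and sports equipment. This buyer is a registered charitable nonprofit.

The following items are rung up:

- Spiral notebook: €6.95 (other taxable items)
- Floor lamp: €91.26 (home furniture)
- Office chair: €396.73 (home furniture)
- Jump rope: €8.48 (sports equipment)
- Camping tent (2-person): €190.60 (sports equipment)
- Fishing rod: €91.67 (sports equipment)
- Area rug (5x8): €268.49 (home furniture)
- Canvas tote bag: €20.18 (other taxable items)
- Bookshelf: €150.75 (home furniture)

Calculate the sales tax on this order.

Spiral notebook €6.95: other taxable items → 5.25% → €0.36
Floor lamp €91.26: home furniture, buyer-exempt → 0% → €0.00
Office chair €396.73: home furniture, buyer-exempt → 0% → €0.00
Jump rope €8.48: sports equipment, buyer-exempt → 0% → €0.00
Camping tent (2-person) €190.60: sports equipment, buyer-exempt → 0% → €0.00
Fishing rod €91.67: sports equipment, buyer-exempt → 0% → €0.00
Area rug (5x8) €268.49: home furniture, buyer-exempt → 0% → €0.00
Canvas tote bag €20.18: other taxable items → 5.25% → €1.06
Bookshelf €150.75: home furniture, buyer-exempt → 0% → €0.00
Total tax = €0.36 + €1.06 = €1.42

€1.42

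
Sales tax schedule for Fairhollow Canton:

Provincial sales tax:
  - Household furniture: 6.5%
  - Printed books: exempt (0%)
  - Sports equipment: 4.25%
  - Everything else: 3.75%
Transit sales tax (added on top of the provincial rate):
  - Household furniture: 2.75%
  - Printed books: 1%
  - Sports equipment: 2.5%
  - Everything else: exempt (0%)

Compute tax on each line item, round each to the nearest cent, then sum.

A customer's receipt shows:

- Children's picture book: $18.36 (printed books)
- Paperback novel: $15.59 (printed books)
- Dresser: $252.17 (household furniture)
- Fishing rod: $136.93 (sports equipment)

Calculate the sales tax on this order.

$32.91

Children's picture book $18.36: printed books → 0% + 1% transit = 1% → $0.18
Paperback novel $15.59: printed books → 0% + 1% transit = 1% → $0.16
Dresser $252.17: household furniture → 6.5% + 2.75% transit = 9.25% → $23.33
Fishing rod $136.93: sports equipment → 4.25% + 2.5% transit = 6.75% → $9.24
Total tax = $0.18 + $0.16 + $23.33 + $9.24 = $32.91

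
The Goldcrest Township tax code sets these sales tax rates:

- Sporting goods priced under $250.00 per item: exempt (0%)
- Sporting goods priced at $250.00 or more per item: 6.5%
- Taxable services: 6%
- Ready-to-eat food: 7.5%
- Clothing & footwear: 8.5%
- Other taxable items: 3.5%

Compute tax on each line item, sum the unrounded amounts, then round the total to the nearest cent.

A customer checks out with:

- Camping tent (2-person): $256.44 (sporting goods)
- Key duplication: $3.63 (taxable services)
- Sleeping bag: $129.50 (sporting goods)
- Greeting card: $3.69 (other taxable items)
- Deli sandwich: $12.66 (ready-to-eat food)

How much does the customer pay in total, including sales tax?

$423.89

Camping tent (2-person) $256.44: sporting goods, $250.00 or more → 6.5% → $16.6686
Key duplication $3.63: taxable services → 6% → $0.2178
Sleeping bag $129.50: sporting goods, under $250.00 → 0% → $0.00
Greeting card $3.69: other taxable items → 3.5% → $0.12915
Deli sandwich $12.66: ready-to-eat food → 7.5% → $0.9495
Subtotal = $405.92; unrounded tax = $17.96505 → $17.97; total due = $423.89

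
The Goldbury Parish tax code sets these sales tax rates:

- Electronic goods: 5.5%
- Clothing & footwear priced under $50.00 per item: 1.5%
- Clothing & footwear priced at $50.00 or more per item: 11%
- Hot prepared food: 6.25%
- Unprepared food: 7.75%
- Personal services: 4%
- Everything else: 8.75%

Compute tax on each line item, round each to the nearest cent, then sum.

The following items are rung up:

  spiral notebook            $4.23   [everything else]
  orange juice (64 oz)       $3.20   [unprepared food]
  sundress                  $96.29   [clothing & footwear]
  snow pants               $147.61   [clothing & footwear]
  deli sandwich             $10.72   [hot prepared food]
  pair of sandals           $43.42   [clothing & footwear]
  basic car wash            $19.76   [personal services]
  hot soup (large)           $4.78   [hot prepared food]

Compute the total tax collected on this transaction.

$29.86

Spiral notebook $4.23: everything else → 8.75% → $0.37
Orange juice (64 oz) $3.20: unprepared food → 7.75% → $0.25
Sundress $96.29: clothing & footwear, $50.00 or more → 11% → $10.59
Snow pants $147.61: clothing & footwear, $50.00 or more → 11% → $16.24
Deli sandwich $10.72: hot prepared food → 6.25% → $0.67
Pair of sandals $43.42: clothing & footwear, under $50.00 → 1.5% → $0.65
Basic car wash $19.76: personal services → 4% → $0.79
Hot soup (large) $4.78: hot prepared food → 6.25% → $0.30
Total tax = $0.37 + $0.25 + $10.59 + $16.24 + $0.67 + $0.65 + $0.79 + $0.30 = $29.86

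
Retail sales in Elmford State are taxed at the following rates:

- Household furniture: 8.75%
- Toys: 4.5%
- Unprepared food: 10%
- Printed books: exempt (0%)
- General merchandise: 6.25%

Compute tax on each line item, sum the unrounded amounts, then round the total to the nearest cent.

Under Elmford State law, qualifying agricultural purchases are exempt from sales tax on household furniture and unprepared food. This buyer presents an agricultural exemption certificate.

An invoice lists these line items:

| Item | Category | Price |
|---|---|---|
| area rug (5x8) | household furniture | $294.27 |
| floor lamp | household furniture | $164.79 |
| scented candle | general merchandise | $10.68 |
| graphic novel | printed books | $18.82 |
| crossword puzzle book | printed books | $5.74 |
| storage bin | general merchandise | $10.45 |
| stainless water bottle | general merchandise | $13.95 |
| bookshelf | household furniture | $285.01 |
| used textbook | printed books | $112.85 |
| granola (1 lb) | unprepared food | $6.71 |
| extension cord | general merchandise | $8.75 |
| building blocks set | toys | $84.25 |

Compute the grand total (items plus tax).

$1022.80

Area rug (5x8) $294.27: household furniture, buyer-exempt → 0% → $0.00
Floor lamp $164.79: household furniture, buyer-exempt → 0% → $0.00
Scented candle $10.68: general merchandise → 6.25% → $0.6675
Graphic novel $18.82: printed books → 0% → $0.00
Crossword puzzle book $5.74: printed books → 0% → $0.00
Storage bin $10.45: general merchandise → 6.25% → $0.653125
Stainless water bottle $13.95: general merchandise → 6.25% → $0.871875
Bookshelf $285.01: household furniture, buyer-exempt → 0% → $0.00
Used textbook $112.85: printed books → 0% → $0.00
Granola (1 lb) $6.71: unprepared food, buyer-exempt → 0% → $0.00
Extension cord $8.75: general merchandise → 6.25% → $0.546875
Building blocks set $84.25: toys → 4.5% → $3.79125
Subtotal = $1016.27; unrounded tax = $6.530625 → $6.53; total due = $1022.80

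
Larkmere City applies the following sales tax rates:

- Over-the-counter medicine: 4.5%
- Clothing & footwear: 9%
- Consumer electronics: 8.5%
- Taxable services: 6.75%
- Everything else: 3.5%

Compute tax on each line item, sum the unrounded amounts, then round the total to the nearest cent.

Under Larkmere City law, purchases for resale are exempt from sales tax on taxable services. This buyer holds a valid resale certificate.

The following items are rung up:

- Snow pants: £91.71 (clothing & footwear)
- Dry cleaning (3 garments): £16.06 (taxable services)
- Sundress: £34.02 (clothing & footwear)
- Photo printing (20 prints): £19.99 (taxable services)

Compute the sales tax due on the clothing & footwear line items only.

£11.32

Snow pants £91.71: clothing & footwear → 9% → £8.2539
Sundress £34.02: clothing & footwear → 9% → £3.0618
Tax on clothing & footwear: unrounded sum = £11.3157 → £11.32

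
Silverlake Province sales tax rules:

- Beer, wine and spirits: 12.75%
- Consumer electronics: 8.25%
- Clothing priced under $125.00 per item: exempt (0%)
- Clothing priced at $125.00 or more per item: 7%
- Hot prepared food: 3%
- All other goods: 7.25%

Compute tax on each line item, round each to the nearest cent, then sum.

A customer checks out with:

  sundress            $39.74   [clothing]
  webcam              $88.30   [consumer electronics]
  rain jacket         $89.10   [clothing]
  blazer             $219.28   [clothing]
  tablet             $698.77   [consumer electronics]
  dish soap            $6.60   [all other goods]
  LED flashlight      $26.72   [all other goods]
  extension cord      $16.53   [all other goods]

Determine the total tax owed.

Sundress $39.74: clothing, under $125.00 → 0% → $0.00
Webcam $88.30: consumer electronics → 8.25% → $7.28
Rain jacket $89.10: clothing, under $125.00 → 0% → $0.00
Blazer $219.28: clothing, $125.00 or more → 7% → $15.35
Tablet $698.77: consumer electronics → 8.25% → $57.65
Dish soap $6.60: all other goods → 7.25% → $0.48
LED flashlight $26.72: all other goods → 7.25% → $1.94
Extension cord $16.53: all other goods → 7.25% → $1.20
Total tax = $7.28 + $15.35 + $57.65 + $0.48 + $1.94 + $1.20 = $83.90

$83.90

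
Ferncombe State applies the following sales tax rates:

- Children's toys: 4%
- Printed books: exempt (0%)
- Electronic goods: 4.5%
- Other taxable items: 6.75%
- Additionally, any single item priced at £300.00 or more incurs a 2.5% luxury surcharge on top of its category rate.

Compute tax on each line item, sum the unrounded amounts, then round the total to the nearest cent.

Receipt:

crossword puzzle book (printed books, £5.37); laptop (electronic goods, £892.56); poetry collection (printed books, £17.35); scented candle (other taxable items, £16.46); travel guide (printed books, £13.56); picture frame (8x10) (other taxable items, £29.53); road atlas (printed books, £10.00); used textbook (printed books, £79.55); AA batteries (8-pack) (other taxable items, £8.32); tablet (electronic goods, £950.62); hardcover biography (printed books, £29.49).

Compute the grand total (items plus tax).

Crossword puzzle book £5.37: printed books → 0% → £0.00
Laptop £892.56: electronic goods → 4.5% + 2.5% surcharge = 7% → £62.4792
Poetry collection £17.35: printed books → 0% → £0.00
Scented candle £16.46: other taxable items → 6.75% → £1.11105
Travel guide £13.56: printed books → 0% → £0.00
Picture frame (8x10) £29.53: other taxable items → 6.75% → £1.993275
Road atlas £10.00: printed books → 0% → £0.00
Used textbook £79.55: printed books → 0% → £0.00
AA batteries (8-pack) £8.32: other taxable items → 6.75% → £0.5616
Tablet £950.62: electronic goods → 4.5% + 2.5% surcharge = 7% → £66.5434
Hardcover biography £29.49: printed books → 0% → £0.00
Subtotal = £2052.81; unrounded tax = £132.688525 → £132.69; total due = £2185.50

£2185.50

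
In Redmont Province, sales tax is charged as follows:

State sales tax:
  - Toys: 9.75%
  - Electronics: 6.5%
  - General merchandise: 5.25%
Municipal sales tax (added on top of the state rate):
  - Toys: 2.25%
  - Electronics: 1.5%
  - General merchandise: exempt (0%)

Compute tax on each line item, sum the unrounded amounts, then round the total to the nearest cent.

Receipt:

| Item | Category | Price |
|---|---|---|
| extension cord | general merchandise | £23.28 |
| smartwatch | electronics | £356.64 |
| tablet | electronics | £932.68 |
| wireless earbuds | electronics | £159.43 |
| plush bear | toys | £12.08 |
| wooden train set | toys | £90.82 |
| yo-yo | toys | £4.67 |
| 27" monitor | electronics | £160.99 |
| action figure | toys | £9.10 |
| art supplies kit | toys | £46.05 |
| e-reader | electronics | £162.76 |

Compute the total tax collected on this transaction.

Extension cord £23.28: general merchandise → 5.25% + 0% municipal = 5.25% → £1.2222
Smartwatch £356.64: electronics → 6.5% + 1.5% municipal = 8% → £28.5312
Tablet £932.68: electronics → 6.5% + 1.5% municipal = 8% → £74.6144
Wireless earbuds £159.43: electronics → 6.5% + 1.5% municipal = 8% → £12.7544
Plush bear £12.08: toys → 9.75% + 2.25% municipal = 12% → £1.4496
Wooden train set £90.82: toys → 9.75% + 2.25% municipal = 12% → £10.8984
Yo-yo £4.67: toys → 9.75% + 2.25% municipal = 12% → £0.5604
27" monitor £160.99: electronics → 6.5% + 1.5% municipal = 8% → £12.8792
Action figure £9.10: toys → 9.75% + 2.25% municipal = 12% → £1.092
Art supplies kit £46.05: toys → 9.75% + 2.25% municipal = 12% → £5.526
E-reader £162.76: electronics → 6.5% + 1.5% municipal = 8% → £13.0208
Unrounded tax sum = £162.5486 → £162.55

£162.55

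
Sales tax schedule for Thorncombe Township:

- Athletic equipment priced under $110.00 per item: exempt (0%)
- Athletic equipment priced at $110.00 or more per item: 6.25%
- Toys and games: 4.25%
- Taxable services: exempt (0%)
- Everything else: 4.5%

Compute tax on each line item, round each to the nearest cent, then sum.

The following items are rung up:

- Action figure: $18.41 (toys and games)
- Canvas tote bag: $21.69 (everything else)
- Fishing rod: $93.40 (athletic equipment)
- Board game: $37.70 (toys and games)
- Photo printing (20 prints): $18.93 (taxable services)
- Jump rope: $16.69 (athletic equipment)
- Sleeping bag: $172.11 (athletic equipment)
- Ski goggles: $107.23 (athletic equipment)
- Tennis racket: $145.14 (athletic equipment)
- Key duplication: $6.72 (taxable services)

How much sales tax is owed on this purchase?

$23.19

Action figure $18.41: toys and games → 4.25% → $0.78
Canvas tote bag $21.69: everything else → 4.5% → $0.98
Fishing rod $93.40: athletic equipment, under $110.00 → 0% → $0.00
Board game $37.70: toys and games → 4.25% → $1.60
Photo printing (20 prints) $18.93: taxable services → 0% → $0.00
Jump rope $16.69: athletic equipment, under $110.00 → 0% → $0.00
Sleeping bag $172.11: athletic equipment, $110.00 or more → 6.25% → $10.76
Ski goggles $107.23: athletic equipment, under $110.00 → 0% → $0.00
Tennis racket $145.14: athletic equipment, $110.00 or more → 6.25% → $9.07
Key duplication $6.72: taxable services → 0% → $0.00
Total tax = $0.78 + $0.98 + $1.60 + $10.76 + $9.07 = $23.19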